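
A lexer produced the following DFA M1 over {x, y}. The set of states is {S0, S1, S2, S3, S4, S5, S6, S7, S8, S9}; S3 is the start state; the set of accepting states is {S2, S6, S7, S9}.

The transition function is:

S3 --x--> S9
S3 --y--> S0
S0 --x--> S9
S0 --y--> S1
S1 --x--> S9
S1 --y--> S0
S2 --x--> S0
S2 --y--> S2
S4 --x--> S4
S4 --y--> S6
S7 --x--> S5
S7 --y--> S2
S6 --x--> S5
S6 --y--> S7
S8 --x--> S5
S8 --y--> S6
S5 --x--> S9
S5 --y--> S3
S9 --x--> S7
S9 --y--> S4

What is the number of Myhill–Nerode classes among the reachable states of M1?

4

States {S8} cannot be reached from the start state, so discard them.
P0 = {S2,S6,S7,S9} | {S0,S1,S3,S4,S5}.
Refine {S2,S6,S7,S9} on symbol x: members go to different blocks, giving {S2,S6,S7} and {S9}.
On input x, block {S0,S1,S3,S4,S5} splits into {S0,S1,S3,S5} and {S4}.
Stable partition: {S2,S6,S7} | {S0,S1,S3,S5} | {S9} | {S4} — 4 equivalence classes.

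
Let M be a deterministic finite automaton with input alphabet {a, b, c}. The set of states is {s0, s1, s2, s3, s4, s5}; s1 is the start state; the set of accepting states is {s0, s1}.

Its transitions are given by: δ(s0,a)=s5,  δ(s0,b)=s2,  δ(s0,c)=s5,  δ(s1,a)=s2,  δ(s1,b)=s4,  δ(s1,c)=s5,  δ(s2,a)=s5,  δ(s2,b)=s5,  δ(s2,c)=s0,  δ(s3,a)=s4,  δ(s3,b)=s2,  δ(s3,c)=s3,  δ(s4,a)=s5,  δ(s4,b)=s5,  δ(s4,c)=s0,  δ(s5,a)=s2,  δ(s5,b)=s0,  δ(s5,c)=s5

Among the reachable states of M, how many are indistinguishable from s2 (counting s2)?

2

States {s3} cannot be reached from the start state, so discard them.
Start with accepting vs non-accepting: {s0,s1} | {s2,s4,s5}.
Split {s2,s4,s5} by δ(·,b) → {s2,s4} and {s5}.
Split {s0,s1} by δ(·,a) → {s0} and {s1}.
Stable partition: {s0} | {s2,s4} | {s5} | {s1} — 4 equivalence classes.
The equivalence class containing s2 is {s2,s4}, of size 2.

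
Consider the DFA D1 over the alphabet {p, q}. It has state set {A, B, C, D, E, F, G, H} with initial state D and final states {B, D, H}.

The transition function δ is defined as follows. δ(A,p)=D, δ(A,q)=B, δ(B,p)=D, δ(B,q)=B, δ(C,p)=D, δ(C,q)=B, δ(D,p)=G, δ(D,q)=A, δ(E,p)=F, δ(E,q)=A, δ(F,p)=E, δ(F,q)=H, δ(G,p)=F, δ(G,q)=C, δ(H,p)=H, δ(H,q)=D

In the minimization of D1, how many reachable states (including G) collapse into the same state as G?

2

Every state is reachable, so we keep all 8.
P0 = {B,D,H} | {A,C,E,F,G}.
Split {B,D,H} by δ(·,p) → {B,H} and {D}.
Split {B,H} by δ(·,p) → {B} and {H}.
On input p, block {A,C,E,F,G} splits into {E,F,G} and {A,C}.
Refine {E,F,G} on symbol q: members go to different blocks, giving {E,G} and {F}.
The partition is now stable with 6 blocks: {B} | {E,G} | {D} | {H} | {A,C} | {F}.
State G belongs to the block {E,G}, which has 2 states.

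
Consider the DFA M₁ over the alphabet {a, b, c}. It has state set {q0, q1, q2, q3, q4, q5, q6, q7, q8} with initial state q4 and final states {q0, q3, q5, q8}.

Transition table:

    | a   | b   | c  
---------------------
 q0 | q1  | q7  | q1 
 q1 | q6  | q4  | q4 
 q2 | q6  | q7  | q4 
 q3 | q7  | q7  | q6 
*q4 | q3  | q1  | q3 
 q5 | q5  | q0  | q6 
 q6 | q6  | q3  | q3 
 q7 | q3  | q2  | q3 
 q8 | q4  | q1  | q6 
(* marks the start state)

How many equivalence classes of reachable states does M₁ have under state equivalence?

4

Reachable states from the start: {q1,q2,q3,q4,q6,q7}. Unreachable: {q0,q5,q8} — drop them.
P0 = {q3} | {q1,q2,q4,q6,q7}.
On input a, block {q1,q2,q4,q6,q7} splits into {q1,q2,q6} and {q4,q7}.
Split {q1,q2,q6} by δ(·,b) → {q1,q2} and {q6}.
Stable partition: {q3} | {q1,q2} | {q4,q7} | {q6} — 4 equivalence classes.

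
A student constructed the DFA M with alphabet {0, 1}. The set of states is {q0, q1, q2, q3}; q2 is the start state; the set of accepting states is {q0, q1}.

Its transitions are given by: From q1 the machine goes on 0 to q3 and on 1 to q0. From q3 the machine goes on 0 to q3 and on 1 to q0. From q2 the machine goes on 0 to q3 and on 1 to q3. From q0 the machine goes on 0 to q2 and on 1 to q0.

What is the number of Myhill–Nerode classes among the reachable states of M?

States {q1} cannot be reached from the start state, so discard them.
Start with accepting vs non-accepting: {q0} | {q2,q3}.
Refine {q2,q3} on symbol 1: members go to different blocks, giving {q2} and {q3}.
Stable partition: {q0} | {q2} | {q3} — 3 equivalence classes.

3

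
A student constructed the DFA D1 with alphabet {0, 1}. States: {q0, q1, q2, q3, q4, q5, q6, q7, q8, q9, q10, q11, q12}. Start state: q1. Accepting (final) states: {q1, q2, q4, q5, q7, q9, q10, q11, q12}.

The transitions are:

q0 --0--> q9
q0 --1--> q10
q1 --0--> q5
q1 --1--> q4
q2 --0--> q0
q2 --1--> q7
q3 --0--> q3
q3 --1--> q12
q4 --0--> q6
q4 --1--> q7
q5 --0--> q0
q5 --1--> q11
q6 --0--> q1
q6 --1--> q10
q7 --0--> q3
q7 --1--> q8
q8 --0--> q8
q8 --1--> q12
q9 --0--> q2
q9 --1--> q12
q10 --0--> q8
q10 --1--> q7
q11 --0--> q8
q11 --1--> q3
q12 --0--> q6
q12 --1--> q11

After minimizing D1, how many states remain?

6

Initial partition by acceptance: {q1,q2,q4,q5,q7,q9,q10,q11,q12} | {q0,q3,q6,q8}.
Split {q1,q2,q4,q5,q7,q9,q10,q11,q12} by δ(·,0) → {q2,q4,q5,q7,q10,q11,q12} and {q1,q9}.
On input 1, block {q2,q4,q5,q7,q10,q11,q12} splits into {q2,q4,q5,q10,q12} and {q7,q11}.
On input 0, block {q0,q3,q6,q8} splits into {q0,q6} and {q3,q8}.
On input 0, block {q2,q4,q5,q10,q12} splits into {q2,q4,q5,q12} and {q10}.
No further refinement is possible. Final partition (6 blocks): {q2,q4,q5,q12} | {q0,q6} | {q1,q9} | {q7,q11} | {q3,q8} | {q10}.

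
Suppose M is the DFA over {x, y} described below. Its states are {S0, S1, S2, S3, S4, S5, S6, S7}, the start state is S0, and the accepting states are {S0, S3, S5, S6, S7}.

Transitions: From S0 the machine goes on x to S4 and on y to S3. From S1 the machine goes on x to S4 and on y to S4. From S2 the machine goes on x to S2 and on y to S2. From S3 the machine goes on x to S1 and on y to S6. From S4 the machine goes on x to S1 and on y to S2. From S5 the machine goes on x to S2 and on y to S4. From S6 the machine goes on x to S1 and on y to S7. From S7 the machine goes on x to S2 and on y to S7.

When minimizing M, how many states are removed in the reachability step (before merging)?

BFS from S0 reaches {S0, S1, S2, S3, S4, S6, S7}; the 1 state(s) S5 are never visited.

1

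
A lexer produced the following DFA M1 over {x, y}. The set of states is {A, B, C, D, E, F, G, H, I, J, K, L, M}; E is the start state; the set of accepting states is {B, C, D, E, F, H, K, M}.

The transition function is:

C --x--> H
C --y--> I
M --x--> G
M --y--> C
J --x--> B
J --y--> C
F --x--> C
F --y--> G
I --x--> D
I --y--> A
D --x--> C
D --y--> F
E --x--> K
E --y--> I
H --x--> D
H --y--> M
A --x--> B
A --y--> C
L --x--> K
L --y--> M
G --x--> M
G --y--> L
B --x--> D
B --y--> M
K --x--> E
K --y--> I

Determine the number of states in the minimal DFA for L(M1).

10

States {J} cannot be reached from the start state, so discard them.
Initial partition by acceptance: {B,C,D,E,F,H,K,M} | {A,G,I,L}.
On input x, block {B,C,D,E,F,H,K,M} splits into {B,C,D,E,F,H,K} and {M}.
On input y, block {B,C,D,E,F,H,K} splits into {C,E,F,K} and {B,H} and {D}.
Split {C,E,F,K} by δ(·,x) → {E,F,K} and {C}.
On input x, block {E,F,K} splits into {E,K} and {F}.
Refine {A,G,I,L} on symbol x: members go to different blocks, giving {A} and {G} and {I} and {L}.
Stable partition: {E,K} | {A} | {M} | {B,H} | {D} | {C} | {F} | {G} | {I} | {L} — 10 equivalence classes.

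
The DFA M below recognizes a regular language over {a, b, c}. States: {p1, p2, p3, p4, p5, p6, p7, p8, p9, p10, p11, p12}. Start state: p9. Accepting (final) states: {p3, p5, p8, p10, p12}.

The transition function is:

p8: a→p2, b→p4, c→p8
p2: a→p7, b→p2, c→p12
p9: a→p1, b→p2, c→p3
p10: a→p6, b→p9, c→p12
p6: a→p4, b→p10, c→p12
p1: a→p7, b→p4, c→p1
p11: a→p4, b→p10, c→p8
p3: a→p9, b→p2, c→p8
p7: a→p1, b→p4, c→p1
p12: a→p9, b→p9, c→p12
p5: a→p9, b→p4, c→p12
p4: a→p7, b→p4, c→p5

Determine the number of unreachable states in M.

3

BFS from p9 reaches {p1, p2, p3, p4, p5, p7, p8, p9, p12}; the 3 state(s) p6, p10, p11 are never visited.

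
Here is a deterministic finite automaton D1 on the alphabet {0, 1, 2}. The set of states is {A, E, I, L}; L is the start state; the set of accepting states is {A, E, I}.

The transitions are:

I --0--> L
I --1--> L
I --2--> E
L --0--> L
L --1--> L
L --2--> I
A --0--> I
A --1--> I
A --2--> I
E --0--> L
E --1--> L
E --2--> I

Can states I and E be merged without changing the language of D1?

States {A} cannot be reached from the start state, so discard them.
Initial partition by acceptance: {E,I} | {L}.
The partition is now stable with 2 blocks: {E,I} | {L}.
I and E lie in the same block of the stable partition, so they are equivalent — no string distinguishes them.

Yes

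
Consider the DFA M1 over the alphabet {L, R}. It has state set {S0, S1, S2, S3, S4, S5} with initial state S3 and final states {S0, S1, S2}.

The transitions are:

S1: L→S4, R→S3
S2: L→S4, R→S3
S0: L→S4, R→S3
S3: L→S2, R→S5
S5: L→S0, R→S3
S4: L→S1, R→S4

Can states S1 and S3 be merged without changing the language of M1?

P0 = {S0,S1,S2} | {S3,S4,S5}.
Stable partition: {S0,S1,S2} | {S3,S4,S5} — 2 equivalence classes.
S1 and S3 end up in different blocks, so they are distinguishable. For instance, the string 'ε' is accepted from only S1.

No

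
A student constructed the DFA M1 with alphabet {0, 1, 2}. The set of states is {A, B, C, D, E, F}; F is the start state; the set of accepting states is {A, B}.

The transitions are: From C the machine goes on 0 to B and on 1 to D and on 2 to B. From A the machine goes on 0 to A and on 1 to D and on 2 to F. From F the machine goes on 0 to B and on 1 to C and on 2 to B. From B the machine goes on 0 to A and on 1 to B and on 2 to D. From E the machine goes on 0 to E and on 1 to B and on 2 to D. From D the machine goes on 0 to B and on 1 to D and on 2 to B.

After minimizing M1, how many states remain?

3

Reachable states from the start: {A,B,C,D,F}. Unreachable: {E} — drop them.
Initial partition by acceptance: {A,B} | {C,D,F}.
Refine {A,B} on symbol 1: members go to different blocks, giving {A} and {B}.
Stable partition: {A} | {C,D,F} | {B} — 3 equivalence classes.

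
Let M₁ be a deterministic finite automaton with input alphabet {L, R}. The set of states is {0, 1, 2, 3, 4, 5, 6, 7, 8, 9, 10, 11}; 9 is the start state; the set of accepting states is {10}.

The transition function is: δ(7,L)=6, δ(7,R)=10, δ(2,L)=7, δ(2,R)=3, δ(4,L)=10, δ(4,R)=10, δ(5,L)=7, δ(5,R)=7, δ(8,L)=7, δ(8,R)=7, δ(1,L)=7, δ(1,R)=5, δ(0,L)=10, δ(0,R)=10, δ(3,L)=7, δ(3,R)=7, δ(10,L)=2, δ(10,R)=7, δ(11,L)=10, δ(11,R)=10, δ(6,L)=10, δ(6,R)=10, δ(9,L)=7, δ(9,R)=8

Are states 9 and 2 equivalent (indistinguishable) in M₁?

Yes

Reachable states from the start: {2,3,6,7,8,9,10}. Unreachable: {0,1,4,5,11} — drop them.
P0 = {10} | {2,3,6,7,8,9}.
Split {2,3,6,7,8,9} by δ(·,L) → {2,3,7,8,9} and {6}.
Split {2,3,7,8,9} by δ(·,L) → {2,3,8,9} and {7}.
Refine {2,3,8,9} on symbol R: members go to different blocks, giving {2,9} and {3,8}.
The partition is now stable with 5 blocks: {10} | {2,9} | {6} | {7} | {3,8}.
9 and 2 lie in the same block of the stable partition, so they are equivalent — no string distinguishes them.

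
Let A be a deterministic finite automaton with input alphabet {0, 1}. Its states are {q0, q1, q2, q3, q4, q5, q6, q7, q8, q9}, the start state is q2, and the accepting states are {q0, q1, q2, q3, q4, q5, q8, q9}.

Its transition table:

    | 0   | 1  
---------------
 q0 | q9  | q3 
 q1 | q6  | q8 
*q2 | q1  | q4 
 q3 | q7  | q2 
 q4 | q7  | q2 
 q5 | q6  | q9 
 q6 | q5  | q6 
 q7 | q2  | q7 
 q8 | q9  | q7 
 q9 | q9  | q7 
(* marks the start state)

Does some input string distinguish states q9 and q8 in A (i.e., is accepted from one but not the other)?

States {q0,q3} cannot be reached from the start state, so discard them.
P0 = {q1,q2,q4,q5,q8,q9} | {q6,q7}.
On input 0, block {q1,q2,q4,q5,q8,q9} splits into {q1,q4,q5} and {q2,q8,q9}.
Refine {q6,q7} on symbol 0: members go to different blocks, giving {q6} and {q7}.
On input 0, block {q1,q4,q5} splits into {q1,q5} and {q4}.
Split {q2,q8,q9} by δ(·,0) → {q8,q9} and {q2}.
The partition is now stable with 6 blocks: {q1,q5} | {q6} | {q8,q9} | {q7} | {q4} | {q2}.
q9 and q8 lie in the same block of the stable partition, so they are equivalent — no string distinguishes them.

No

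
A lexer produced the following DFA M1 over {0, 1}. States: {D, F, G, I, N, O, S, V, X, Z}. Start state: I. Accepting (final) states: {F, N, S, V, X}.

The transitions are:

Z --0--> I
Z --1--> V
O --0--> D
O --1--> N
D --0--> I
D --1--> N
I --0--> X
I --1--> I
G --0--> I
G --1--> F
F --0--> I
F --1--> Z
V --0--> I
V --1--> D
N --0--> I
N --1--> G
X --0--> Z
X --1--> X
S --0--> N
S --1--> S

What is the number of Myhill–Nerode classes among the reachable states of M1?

Reachable states from the start: {D,F,G,I,N,V,X,Z}. Unreachable: {O,S} — drop them.
P0 = {F,N,V,X} | {D,G,I,Z}.
On input 1, block {F,N,V,X} splits into {F,N,V} and {X}.
Split {D,G,I,Z} by δ(·,0) → {D,G,Z} and {I}.
The partition is now stable with 4 blocks: {F,N,V} | {D,G,Z} | {X} | {I}.

4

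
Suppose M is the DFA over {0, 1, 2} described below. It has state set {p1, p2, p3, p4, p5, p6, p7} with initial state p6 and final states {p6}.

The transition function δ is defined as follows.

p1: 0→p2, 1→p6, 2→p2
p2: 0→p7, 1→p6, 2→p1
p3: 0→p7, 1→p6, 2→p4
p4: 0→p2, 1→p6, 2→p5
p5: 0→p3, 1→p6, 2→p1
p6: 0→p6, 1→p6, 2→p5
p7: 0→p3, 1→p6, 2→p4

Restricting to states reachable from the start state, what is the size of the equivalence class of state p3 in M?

6

Every state is reachable, so we keep all 7.
Initial partition by acceptance: {p6} | {p1,p2,p3,p4,p5,p7}.
Stable partition: {p6} | {p1,p2,p3,p4,p5,p7} — 2 equivalence classes.
The equivalence class containing p3 is {p1,p2,p3,p4,p5,p7}, of size 6.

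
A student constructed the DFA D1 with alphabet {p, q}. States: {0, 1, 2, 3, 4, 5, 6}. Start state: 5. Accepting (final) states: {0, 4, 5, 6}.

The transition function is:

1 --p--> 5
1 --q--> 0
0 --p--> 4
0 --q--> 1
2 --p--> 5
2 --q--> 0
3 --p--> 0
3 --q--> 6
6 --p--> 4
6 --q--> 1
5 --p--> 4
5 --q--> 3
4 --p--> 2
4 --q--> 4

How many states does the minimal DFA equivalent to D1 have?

3

P0 = {0,4,5,6} | {1,2,3}.
Split {0,4,5,6} by δ(·,p) → {0,5,6} and {4}.
Stable partition: {0,5,6} | {1,2,3} | {4} — 3 equivalence classes.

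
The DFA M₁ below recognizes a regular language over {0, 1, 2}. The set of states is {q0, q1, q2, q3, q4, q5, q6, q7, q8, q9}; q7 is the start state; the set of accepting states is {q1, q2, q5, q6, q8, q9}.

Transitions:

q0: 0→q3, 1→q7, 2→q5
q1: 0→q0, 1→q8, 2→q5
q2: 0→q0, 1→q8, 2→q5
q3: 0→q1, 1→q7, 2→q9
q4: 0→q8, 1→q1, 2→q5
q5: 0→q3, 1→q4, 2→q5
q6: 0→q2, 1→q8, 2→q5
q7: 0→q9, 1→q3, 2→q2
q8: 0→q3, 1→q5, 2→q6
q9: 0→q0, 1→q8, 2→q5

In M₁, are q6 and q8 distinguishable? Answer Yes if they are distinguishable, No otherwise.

Yes

P0 = {q1,q2,q5,q6,q8,q9} | {q0,q3,q4,q7}.
Refine {q1,q2,q5,q6,q8,q9} on symbol 0: members go to different blocks, giving {q1,q2,q5,q8,q9} and {q6}.
Refine {q1,q2,q5,q8,q9} on symbol 1: members go to different blocks, giving {q1,q2,q8,q9} and {q5}.
Refine {q1,q2,q8,q9} on symbol 1: members go to different blocks, giving {q1,q2,q9} and {q8}.
Refine {q0,q3,q4,q7} on symbol 0: members go to different blocks, giving {q3,q7} and {q0} and {q4}.
No further refinement is possible. Final partition (7 blocks): {q1,q2,q9} | {q3,q7} | {q6} | {q5} | {q8} | {q0} | {q4}.
q6 and q8 end up in different blocks, so they are distinguishable. For instance, the string '0' is accepted from only q6.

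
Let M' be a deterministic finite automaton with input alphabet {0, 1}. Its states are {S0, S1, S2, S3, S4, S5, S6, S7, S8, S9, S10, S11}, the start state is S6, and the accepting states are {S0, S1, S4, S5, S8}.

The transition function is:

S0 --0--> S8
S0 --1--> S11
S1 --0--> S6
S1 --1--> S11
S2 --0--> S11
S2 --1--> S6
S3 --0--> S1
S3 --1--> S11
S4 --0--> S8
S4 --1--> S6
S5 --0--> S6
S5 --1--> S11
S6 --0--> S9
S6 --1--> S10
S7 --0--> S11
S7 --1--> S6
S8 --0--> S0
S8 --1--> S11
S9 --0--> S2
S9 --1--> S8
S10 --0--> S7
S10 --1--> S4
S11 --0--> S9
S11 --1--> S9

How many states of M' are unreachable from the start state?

Starting at S6 and following transitions, the reachable set is {S0, S2, S4, S6, S7, S8, S9, S10, S11}. That leaves S1, S3, S5 unreachable — 3 in total.

3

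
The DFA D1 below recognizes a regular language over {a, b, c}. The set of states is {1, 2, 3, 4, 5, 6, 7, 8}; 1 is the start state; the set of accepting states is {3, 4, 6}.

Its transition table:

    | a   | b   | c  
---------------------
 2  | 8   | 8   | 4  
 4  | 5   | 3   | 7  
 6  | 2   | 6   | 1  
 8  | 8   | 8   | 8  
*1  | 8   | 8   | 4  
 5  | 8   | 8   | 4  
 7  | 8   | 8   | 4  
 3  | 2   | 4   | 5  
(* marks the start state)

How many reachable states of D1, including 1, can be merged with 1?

4

First remove the unreachable states {6}; 7 states remain.
Initial partition by acceptance: {3,4} | {1,2,5,7,8}.
Refine {1,2,5,7,8} on symbol c: members go to different blocks, giving {1,2,5,7} and {8}.
No further refinement is possible. Final partition (3 blocks): {3,4} | {1,2,5,7} | {8}.
The equivalence class containing 1 is {1,2,5,7}, of size 4.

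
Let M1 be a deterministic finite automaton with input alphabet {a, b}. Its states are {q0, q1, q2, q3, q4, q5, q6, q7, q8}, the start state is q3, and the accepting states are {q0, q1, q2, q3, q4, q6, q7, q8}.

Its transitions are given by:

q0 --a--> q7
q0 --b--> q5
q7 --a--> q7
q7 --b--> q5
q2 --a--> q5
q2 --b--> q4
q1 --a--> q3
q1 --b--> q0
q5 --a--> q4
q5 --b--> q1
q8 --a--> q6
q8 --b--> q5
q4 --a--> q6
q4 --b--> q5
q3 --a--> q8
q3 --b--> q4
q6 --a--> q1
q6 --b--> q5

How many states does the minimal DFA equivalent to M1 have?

Reachable states from the start: {q0,q1,q3,q4,q5,q6,q7,q8}. Unreachable: {q2} — drop them.
Initial partition by acceptance: {q0,q1,q3,q4,q6,q7,q8} | {q5}.
Split {q0,q1,q3,q4,q6,q7,q8} by δ(·,b) → {q0,q4,q6,q7,q8} and {q1,q3}.
On input a, block {q0,q4,q6,q7,q8} splits into {q0,q4,q7,q8} and {q6}.
On input a, block {q0,q4,q7,q8} splits into {q0,q7} and {q4,q8}.
On input a, block {q1,q3} splits into {q1} and {q3}.
No further refinement is possible. Final partition (6 blocks): {q0,q7} | {q5} | {q1} | {q6} | {q4,q8} | {q3}.

6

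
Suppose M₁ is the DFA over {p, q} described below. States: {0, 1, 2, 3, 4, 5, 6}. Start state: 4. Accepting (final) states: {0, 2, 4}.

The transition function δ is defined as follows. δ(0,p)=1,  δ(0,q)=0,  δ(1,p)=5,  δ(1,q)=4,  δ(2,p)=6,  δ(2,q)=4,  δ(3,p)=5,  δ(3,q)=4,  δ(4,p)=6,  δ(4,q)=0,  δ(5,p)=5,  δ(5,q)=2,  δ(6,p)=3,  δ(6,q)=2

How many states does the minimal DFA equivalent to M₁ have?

Every state is reachable, so we keep all 7.
Start with accepting vs non-accepting: {0,2,4} | {1,3,5,6}.
Stable partition: {0,2,4} | {1,3,5,6} — 2 equivalence classes.

2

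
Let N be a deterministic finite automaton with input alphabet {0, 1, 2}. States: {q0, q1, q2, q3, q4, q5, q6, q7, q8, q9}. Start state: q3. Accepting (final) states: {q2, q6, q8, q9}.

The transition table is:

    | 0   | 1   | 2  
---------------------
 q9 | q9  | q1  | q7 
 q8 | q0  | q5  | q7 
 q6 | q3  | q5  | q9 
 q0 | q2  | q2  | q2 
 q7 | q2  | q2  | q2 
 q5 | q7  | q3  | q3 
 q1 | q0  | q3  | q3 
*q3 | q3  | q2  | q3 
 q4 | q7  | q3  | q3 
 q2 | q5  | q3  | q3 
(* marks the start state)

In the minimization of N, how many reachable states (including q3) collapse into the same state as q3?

Reachable states from the start: {q2,q3,q5,q7}. Unreachable: {q0,q1,q4,q6,q8,q9} — drop them.
P0 = {q2} | {q3,q5,q7}.
On input 0, block {q3,q5,q7} splits into {q3,q5} and {q7}.
Refine {q3,q5} on symbol 0: members go to different blocks, giving {q3} and {q5}.
The partition is now stable with 4 blocks: {q2} | {q3} | {q7} | {q5}.
State q3 belongs to the block {q3}, which has 1 states.

1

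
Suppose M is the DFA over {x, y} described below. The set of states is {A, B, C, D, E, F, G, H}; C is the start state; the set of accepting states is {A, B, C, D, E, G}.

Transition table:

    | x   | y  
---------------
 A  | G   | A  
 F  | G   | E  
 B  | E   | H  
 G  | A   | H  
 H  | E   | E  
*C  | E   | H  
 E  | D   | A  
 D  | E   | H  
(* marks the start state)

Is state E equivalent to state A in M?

First remove the unreachable states {B,F}; 6 states remain.
P0 = {A,C,D,E,G} | {H}.
Refine {A,C,D,E,G} on symbol y: members go to different blocks, giving {C,D,G} and {A,E}.
Stable partition: {C,D,G} | {H} | {A,E} — 3 equivalence classes.
E and A lie in the same block of the stable partition, so they are equivalent — no string distinguishes them.

Yes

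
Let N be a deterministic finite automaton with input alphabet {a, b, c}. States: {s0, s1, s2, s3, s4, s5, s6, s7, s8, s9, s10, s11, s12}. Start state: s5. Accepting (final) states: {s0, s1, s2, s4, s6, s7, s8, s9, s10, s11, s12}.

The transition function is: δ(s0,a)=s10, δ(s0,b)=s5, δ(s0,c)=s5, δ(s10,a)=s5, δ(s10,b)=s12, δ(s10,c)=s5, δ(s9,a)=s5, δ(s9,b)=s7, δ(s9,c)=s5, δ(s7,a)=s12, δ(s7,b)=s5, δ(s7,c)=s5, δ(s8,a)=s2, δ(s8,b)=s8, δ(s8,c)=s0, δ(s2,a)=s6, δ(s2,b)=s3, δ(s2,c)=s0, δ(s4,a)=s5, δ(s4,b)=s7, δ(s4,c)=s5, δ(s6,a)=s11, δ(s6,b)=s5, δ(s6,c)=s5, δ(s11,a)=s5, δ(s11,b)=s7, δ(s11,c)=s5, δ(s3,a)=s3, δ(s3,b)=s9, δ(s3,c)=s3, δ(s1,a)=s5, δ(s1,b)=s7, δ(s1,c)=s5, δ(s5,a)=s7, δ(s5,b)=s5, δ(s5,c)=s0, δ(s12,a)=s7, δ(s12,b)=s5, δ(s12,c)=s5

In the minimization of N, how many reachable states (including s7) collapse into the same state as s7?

2

Reachable states from the start: {s0,s5,s7,s10,s12}. Unreachable: {s1,s2,s3,s4,s6,s8,s9,s11} — drop them.
Initial partition by acceptance: {s0,s7,s10,s12} | {s5}.
Refine {s0,s7,s10,s12} on symbol a: members go to different blocks, giving {s0,s7,s12} and {s10}.
Refine {s0,s7,s12} on symbol a: members go to different blocks, giving {s7,s12} and {s0}.
Stable partition: {s7,s12} | {s5} | {s10} | {s0} — 4 equivalence classes.
State s7 belongs to the block {s7,s12}, which has 2 states.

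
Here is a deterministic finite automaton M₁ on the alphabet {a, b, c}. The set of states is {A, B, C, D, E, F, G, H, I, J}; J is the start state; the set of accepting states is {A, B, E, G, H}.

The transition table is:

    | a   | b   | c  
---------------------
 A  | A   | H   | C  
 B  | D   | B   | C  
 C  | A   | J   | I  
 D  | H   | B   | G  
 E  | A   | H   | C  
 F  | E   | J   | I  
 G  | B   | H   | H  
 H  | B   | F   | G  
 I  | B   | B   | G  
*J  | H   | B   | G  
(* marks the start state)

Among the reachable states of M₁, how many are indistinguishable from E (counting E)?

All states are reachable from the start state.
P0 = {A,B,E,G,H} | {C,D,F,I,J}.
Split {A,B,E,G,H} by δ(·,a) → {A,E,G,H} and {B}.
On input a, block {A,E,G,H} splits into {A,E} and {G,H}.
Refine {C,D,F,I,J} on symbol a: members go to different blocks, giving {C,F} and {D,J} and {I}.
On input b, block {G,H} splits into {G} and {H}.
Stable partition: {A,E} | {C,F} | {B} | {G} | {D,J} | {I} | {H} — 7 equivalence classes.
The equivalence class containing E is {A,E}, of size 2.

2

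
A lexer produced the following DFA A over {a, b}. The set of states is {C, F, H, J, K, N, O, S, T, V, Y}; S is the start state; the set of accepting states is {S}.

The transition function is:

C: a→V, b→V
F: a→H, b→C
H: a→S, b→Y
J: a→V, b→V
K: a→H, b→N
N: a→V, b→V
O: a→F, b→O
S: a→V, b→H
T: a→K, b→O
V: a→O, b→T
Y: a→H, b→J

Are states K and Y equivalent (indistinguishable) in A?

Every state is reachable, so we keep all 11.
Start with accepting vs non-accepting: {S} | {C,F,H,J,K,N,O,T,V,Y}.
Split {C,F,H,J,K,N,O,T,V,Y} by δ(·,a) → {C,F,J,K,N,O,T,V,Y} and {H}.
Split {C,F,J,K,N,O,T,V,Y} by δ(·,a) → {C,J,N,O,T,V} and {F,K,Y}.
On input a, block {C,J,N,O,T,V} splits into {C,J,N,V} and {O,T}.
Split {C,J,N,V} by δ(·,a) → {C,J,N} and {V}.
Stable partition: {S} | {C,J,N} | {H} | {F,K,Y} | {O,T} | {V} — 6 equivalence classes.
K and Y lie in the same block of the stable partition, so they are equivalent — no string distinguishes them.

Yes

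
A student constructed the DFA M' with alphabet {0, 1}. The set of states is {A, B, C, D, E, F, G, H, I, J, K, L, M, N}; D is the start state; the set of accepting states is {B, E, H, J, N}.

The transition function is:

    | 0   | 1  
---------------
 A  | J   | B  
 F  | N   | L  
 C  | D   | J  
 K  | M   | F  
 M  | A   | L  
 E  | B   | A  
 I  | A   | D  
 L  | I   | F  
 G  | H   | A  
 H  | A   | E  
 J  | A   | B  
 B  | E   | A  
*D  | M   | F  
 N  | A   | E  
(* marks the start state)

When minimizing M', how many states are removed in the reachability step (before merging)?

4

No path from D leads to C, G, H, K; the other 10 states are all reachable.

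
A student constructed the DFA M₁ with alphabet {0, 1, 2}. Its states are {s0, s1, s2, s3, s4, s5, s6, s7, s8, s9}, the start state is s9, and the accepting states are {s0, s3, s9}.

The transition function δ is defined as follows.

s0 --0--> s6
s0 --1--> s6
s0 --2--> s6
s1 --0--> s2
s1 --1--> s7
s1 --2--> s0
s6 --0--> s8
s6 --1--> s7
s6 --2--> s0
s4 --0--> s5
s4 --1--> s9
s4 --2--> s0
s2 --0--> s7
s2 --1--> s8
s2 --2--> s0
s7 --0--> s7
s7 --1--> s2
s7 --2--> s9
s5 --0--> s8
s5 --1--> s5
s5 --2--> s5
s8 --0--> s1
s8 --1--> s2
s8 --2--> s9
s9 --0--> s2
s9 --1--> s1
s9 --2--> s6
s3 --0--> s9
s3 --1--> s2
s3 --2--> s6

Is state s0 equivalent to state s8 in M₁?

Reachable states from the start: {s0,s1,s2,s6,s7,s8,s9}. Unreachable: {s3,s4,s5} — drop them.
P0 = {s0,s9} | {s1,s2,s6,s7,s8}.
No further refinement is possible. Final partition (2 blocks): {s0,s9} | {s1,s2,s6,s7,s8}.
s0 and s8 end up in different blocks, so they are distinguishable. For instance, the string 'ε' is accepted from only s0.

No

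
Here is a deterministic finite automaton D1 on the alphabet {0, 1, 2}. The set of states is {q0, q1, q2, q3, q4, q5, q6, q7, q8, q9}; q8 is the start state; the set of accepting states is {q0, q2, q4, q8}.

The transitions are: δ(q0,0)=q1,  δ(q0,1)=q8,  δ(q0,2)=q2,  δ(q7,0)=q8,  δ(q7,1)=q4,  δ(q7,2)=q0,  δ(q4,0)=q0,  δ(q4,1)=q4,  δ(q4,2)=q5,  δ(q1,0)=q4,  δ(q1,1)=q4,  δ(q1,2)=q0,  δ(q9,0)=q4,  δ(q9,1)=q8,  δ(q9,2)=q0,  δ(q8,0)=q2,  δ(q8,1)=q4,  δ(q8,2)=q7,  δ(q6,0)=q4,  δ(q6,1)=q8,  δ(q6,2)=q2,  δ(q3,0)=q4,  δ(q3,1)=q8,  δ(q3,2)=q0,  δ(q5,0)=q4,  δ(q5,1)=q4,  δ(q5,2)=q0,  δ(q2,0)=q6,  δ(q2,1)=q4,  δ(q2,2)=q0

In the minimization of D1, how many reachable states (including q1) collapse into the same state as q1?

Reachable states from the start: {q0,q1,q2,q4,q5,q6,q7,q8}. Unreachable: {q3,q9} — drop them.
Start with accepting vs non-accepting: {q0,q2,q4,q8} | {q1,q5,q6,q7}.
Split {q0,q2,q4,q8} by δ(·,0) → {q0,q2} and {q4,q8}.
No further refinement is possible. Final partition (3 blocks): {q0,q2} | {q1,q5,q6,q7} | {q4,q8}.
State q1 belongs to the block {q1,q5,q6,q7}, which has 4 states.

4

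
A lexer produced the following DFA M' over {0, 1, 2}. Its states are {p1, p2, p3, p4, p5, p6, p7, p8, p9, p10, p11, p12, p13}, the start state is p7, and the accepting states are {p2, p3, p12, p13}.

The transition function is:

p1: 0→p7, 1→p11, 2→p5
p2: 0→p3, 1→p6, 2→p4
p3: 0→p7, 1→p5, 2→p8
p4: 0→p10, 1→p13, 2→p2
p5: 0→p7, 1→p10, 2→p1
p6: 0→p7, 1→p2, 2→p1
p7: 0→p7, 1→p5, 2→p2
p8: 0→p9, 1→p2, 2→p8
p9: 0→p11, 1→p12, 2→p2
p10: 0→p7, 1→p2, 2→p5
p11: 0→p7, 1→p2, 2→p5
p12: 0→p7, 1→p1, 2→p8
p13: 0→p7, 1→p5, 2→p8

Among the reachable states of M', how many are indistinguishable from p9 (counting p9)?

2

Initial partition by acceptance: {p2,p3,p12,p13} | {p1,p4,p5,p6,p7,p8,p9,p10,p11}.
On input 0, block {p2,p3,p12,p13} splits into {p3,p12,p13} and {p2}.
Refine {p1,p4,p5,p6,p7,p8,p9,p10,p11} on symbol 1: members go to different blocks, giving {p6,p8,p10,p11} and {p1,p5,p7} and {p4,p9}.
Split {p6,p8,p10,p11} by δ(·,0) → {p6,p10,p11} and {p8}.
On input 1, block {p1,p5,p7} splits into {p1,p5} and {p7}.
No further refinement is possible. Final partition (7 blocks): {p3,p12,p13} | {p6,p10,p11} | {p2} | {p1,p5} | {p4,p9} | {p8} | {p7}.
The equivalence class containing p9 is {p4,p9}, of size 2.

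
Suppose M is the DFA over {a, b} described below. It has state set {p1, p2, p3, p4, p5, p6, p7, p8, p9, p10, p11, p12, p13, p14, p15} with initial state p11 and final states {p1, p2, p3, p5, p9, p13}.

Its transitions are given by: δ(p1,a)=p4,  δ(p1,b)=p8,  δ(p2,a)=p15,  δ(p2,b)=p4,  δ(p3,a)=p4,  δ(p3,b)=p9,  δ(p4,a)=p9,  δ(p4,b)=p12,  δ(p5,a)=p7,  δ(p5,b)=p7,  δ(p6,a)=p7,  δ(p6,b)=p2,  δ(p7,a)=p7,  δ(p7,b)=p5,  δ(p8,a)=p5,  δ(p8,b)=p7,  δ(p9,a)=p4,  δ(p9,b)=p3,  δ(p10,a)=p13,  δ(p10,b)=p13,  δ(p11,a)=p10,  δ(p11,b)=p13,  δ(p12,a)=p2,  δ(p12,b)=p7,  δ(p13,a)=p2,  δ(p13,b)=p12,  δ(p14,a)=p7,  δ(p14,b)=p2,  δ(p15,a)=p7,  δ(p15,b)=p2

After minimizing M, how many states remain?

10

Reachable states from the start: {p2,p3,p4,p5,p7,p9,p10,p11,p12,p13,p15}. Unreachable: {p1,p6,p8,p14} — drop them.
Start with accepting vs non-accepting: {p2,p3,p5,p9,p13} | {p4,p7,p10,p11,p12,p15}.
Refine {p2,p3,p5,p9,p13} on symbol a: members go to different blocks, giving {p2,p3,p5,p9} and {p13}.
On input b, block {p2,p3,p5,p9} splits into {p2,p5} and {p3,p9}.
On input a, block {p4,p7,p10,p11,p12,p15} splits into {p7,p11,p15} and {p4} and {p10} and {p12}.
Refine {p2,p5} on symbol b: members go to different blocks, giving {p2} and {p5}.
Split {p7,p11,p15} by δ(·,a) → {p7,p15} and {p11}.
Split {p7,p15} by δ(·,b) → {p7} and {p15}.
Stable partition: {p2} | {p7} | {p13} | {p3,p9} | {p4} | {p10} | {p12} | {p5} | {p11} | {p15} — 10 equivalence classes.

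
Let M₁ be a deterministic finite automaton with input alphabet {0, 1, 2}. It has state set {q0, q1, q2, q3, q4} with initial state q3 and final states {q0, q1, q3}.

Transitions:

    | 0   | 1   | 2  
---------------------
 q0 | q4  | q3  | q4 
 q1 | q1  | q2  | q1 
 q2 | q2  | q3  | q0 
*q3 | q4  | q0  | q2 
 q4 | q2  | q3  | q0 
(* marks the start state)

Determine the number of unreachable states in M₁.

1

Starting at q3 and following transitions, the reachable set is {q0, q2, q3, q4}. That leaves q1 unreachable — 1 in total.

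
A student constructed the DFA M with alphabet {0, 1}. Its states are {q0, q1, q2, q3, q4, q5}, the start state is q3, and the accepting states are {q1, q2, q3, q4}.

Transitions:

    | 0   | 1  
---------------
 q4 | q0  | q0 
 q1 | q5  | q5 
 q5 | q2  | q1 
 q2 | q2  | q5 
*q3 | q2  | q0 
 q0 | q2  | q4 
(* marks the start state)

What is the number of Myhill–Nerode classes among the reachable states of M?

3

Start with accepting vs non-accepting: {q1,q2,q3,q4} | {q0,q5}.
Refine {q1,q2,q3,q4} on symbol 0: members go to different blocks, giving {q1,q4} and {q2,q3}.
No further refinement is possible. Final partition (3 blocks): {q1,q4} | {q0,q5} | {q2,q3}.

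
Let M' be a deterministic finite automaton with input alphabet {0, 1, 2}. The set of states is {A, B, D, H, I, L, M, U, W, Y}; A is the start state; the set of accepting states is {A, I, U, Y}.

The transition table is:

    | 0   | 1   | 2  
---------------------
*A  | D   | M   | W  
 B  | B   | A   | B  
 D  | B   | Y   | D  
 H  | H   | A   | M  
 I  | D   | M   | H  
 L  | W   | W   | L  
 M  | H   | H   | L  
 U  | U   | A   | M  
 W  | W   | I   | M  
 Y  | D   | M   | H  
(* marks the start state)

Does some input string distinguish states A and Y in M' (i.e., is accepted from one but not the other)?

Reachable states from the start: {A,B,D,H,I,L,M,W,Y}. Unreachable: {U} — drop them.
P0 = {A,I,Y} | {B,D,H,L,M,W}.
Split {B,D,H,L,M,W} by δ(·,1) → {B,D,H,W} and {L,M}.
Refine {B,D,H,W} on symbol 2: members go to different blocks, giving {H,W} and {B,D}.
The partition is now stable with 4 blocks: {A,I,Y} | {H,W} | {L,M} | {B,D}.
A and Y lie in the same block of the stable partition, so they are equivalent — no string distinguishes them.

No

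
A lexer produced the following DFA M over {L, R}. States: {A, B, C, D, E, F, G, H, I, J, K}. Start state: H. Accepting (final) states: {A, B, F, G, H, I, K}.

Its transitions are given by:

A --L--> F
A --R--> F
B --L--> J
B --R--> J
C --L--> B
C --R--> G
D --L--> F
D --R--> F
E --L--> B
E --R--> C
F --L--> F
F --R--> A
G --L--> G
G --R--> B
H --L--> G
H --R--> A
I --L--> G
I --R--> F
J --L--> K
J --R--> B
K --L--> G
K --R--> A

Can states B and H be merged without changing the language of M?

No

Reachable states from the start: {A,B,F,G,H,J,K}. Unreachable: {C,D,E,I} — drop them.
P0 = {A,B,F,G,H,K} | {J}.
Split {A,B,F,G,H,K} by δ(·,L) → {A,F,G,H,K} and {B}.
Refine {A,F,G,H,K} on symbol R: members go to different blocks, giving {A,F,H,K} and {G}.
Refine {A,F,H,K} on symbol L: members go to different blocks, giving {A,F} and {H,K}.
No further refinement is possible. Final partition (5 blocks): {A,F} | {J} | {B} | {G} | {H,K}.
B and H end up in different blocks, so they are distinguishable. For instance, the string 'L' is accepted from only H.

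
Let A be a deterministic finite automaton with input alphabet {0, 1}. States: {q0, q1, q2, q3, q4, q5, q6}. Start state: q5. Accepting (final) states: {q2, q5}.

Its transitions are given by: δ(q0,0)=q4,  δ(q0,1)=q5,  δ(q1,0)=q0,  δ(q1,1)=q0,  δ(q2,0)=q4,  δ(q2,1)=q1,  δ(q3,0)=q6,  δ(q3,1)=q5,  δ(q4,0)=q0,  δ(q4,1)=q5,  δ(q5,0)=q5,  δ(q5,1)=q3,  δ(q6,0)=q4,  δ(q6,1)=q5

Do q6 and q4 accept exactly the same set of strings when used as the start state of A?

States {q1,q2} cannot be reached from the start state, so discard them.
Initial partition by acceptance: {q5} | {q0,q3,q4,q6}.
No further refinement is possible. Final partition (2 blocks): {q5} | {q0,q3,q4,q6}.
q6 and q4 lie in the same block of the stable partition, so they are equivalent — no string distinguishes them.

Yes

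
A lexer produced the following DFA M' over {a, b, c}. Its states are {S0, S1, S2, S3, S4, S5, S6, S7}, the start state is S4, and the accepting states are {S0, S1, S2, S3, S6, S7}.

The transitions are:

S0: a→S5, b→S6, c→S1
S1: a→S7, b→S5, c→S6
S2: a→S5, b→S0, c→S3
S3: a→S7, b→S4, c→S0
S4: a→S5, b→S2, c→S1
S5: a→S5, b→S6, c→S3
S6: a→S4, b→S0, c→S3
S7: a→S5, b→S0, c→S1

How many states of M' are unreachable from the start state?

Every one of the 8 states is reachable from S4.

0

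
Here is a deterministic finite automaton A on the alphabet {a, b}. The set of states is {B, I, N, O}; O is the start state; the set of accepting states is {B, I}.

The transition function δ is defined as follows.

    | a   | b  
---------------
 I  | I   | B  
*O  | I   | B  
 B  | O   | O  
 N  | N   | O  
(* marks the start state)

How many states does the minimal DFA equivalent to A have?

States {N} cannot be reached from the start state, so discard them.
Initial partition by acceptance: {B,I} | {O}.
On input a, block {B,I} splits into {I} and {B}.
Stable partition: {I} | {O} | {B} — 3 equivalence classes.

3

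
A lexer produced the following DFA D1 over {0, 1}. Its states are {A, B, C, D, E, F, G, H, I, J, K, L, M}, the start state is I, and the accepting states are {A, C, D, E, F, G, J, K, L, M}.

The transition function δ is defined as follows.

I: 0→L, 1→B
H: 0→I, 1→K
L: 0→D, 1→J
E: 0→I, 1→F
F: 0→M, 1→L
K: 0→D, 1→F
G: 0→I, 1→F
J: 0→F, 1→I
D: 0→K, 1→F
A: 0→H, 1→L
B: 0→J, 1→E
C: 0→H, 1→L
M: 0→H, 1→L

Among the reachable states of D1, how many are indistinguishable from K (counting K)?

2

States {A,C,G} cannot be reached from the start state, so discard them.
P0 = {D,E,F,J,K,L,M} | {B,H,I}.
On input 0, block {D,E,F,J,K,L,M} splits into {D,F,J,K,L} and {E,M}.
On input 0, block {D,F,J,K,L} splits into {D,J,K,L} and {F}.
On input 0, block {D,J,K,L} splits into {D,K,L} and {J}.
On input 1, block {D,K,L} splits into {D,K} and {L}.
Split {B,H,I} by δ(·,0) → {B} and {H} and {I}.
On input 0, block {E,M} splits into {E} and {M}.
No further refinement is possible. Final partition (9 blocks): {D,K} | {B} | {E} | {F} | {J} | {L} | {H} | {I} | {M}.
The equivalence class containing K is {D,K}, of size 2.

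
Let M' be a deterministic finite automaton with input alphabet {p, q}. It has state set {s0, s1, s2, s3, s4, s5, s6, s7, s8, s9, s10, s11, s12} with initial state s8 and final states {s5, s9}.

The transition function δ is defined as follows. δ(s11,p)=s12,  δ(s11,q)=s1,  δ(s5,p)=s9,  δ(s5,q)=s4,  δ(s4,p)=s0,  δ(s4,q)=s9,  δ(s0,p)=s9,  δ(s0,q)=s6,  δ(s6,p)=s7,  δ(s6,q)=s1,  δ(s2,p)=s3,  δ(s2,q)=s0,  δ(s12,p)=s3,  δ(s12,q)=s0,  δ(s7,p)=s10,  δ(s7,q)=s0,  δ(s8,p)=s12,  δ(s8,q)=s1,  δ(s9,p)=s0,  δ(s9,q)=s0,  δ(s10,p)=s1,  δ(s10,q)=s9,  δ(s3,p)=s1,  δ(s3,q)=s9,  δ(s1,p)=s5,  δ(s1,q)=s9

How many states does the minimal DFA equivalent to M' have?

8

States {s2,s11} cannot be reached from the start state, so discard them.
Initial partition by acceptance: {s5,s9} | {s0,s1,s3,s4,s6,s7,s8,s10,s12}.
Split {s5,s9} by δ(·,p) → {s5} and {s9}.
Split {s0,s1,s3,s4,s6,s7,s8,s10,s12} by δ(·,p) → {s3,s4,s6,s7,s8,s10,s12} and {s0} and {s1}.
On input p, block {s3,s4,s6,s7,s8,s10,s12} splits into {s6,s7,s8,s12} and {s3,s10} and {s4}.
Split {s6,s7,s8,s12} by δ(·,p) → {s6,s8} and {s7,s12}.
The partition is now stable with 8 blocks: {s5} | {s6,s8} | {s9} | {s0} | {s1} | {s3,s10} | {s4} | {s7,s12}.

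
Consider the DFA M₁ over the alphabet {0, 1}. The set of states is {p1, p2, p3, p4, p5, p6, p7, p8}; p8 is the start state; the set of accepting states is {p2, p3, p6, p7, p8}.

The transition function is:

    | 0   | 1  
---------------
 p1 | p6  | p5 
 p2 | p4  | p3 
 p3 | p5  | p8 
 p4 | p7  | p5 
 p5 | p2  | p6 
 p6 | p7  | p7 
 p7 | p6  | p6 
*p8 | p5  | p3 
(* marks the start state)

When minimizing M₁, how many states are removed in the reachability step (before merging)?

1

Starting at p8 and following transitions, the reachable set is {p2, p3, p4, p5, p6, p7, p8}. That leaves p1 unreachable — 1 in total.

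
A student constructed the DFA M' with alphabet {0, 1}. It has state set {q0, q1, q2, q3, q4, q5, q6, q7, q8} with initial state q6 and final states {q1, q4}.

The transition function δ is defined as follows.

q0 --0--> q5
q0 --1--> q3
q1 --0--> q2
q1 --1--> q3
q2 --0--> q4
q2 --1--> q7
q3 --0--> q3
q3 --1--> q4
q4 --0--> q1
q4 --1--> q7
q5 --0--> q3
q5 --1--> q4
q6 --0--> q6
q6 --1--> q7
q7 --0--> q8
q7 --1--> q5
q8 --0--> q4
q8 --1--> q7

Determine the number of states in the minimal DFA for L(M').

6

First remove the unreachable states {q0}; 8 states remain.
Initial partition by acceptance: {q1,q4} | {q2,q3,q5,q6,q7,q8}.
On input 0, block {q1,q4} splits into {q1} and {q4}.
Refine {q2,q3,q5,q6,q7,q8} on symbol 0: members go to different blocks, giving {q3,q5,q6,q7} and {q2,q8}.
On input 0, block {q3,q5,q6,q7} splits into {q3,q5,q6} and {q7}.
Split {q3,q5,q6} by δ(·,1) → {q3,q5} and {q6}.
Stable partition: {q1} | {q3,q5} | {q4} | {q2,q8} | {q7} | {q6} — 6 equivalence classes.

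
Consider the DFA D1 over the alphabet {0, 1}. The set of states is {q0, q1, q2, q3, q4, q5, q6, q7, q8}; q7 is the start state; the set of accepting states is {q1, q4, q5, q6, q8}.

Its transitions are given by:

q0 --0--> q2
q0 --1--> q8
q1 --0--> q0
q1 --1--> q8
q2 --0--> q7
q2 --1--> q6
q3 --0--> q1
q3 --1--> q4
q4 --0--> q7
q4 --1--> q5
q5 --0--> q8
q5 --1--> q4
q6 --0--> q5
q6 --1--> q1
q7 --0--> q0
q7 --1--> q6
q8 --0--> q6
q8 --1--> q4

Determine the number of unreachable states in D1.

1

Starting at q7 and following transitions, the reachable set is {q0, q1, q2, q4, q5, q6, q7, q8}. That leaves q3 unreachable — 1 in total.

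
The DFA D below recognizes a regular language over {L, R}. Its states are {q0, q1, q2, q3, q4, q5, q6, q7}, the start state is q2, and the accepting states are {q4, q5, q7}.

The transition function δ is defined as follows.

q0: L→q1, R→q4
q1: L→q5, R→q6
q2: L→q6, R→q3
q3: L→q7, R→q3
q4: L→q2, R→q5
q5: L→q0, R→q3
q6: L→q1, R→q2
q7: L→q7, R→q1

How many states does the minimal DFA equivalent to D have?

8

Start with accepting vs non-accepting: {q4,q5,q7} | {q0,q1,q2,q3,q6}.
Refine {q4,q5,q7} on symbol L: members go to different blocks, giving {q4,q5} and {q7}.
Refine {q4,q5} on symbol R: members go to different blocks, giving {q4} and {q5}.
Split {q0,q1,q2,q3,q6} by δ(·,L) → {q0,q2,q6} and {q1} and {q3}.
On input L, block {q0,q2,q6} splits into {q0,q6} and {q2}.
On input R, block {q0,q6} splits into {q0} and {q6}.
The partition is now stable with 8 blocks: {q4} | {q0} | {q7} | {q5} | {q1} | {q3} | {q2} | {q6}.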